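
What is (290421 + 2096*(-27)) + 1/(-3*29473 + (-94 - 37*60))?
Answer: 21216006656/90733 ≈ 2.3383e+5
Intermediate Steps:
(290421 + 2096*(-27)) + 1/(-3*29473 + (-94 - 37*60)) = (290421 - 56592) + 1/(-88419 + (-94 - 2220)) = 233829 + 1/(-88419 - 2314) = 233829 + 1/(-90733) = 233829 - 1/90733 = 21216006656/90733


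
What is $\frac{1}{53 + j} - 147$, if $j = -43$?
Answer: $- \frac{1469}{10} \approx -146.9$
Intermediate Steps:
$\frac{1}{53 + j} - 147 = \frac{1}{53 - 43} - 147 = \frac{1}{10} - 147 = - \frac{1469}{10}$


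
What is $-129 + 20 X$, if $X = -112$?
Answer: $-2369$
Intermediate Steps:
$-129 + 20 X = -129 + 20 \left(-112\right) = -129 - 2240 = -2369$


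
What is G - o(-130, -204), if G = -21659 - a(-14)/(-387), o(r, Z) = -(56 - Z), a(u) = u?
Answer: -8281427/387 ≈ -21399.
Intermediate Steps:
o(r, Z) = -56 + Z
G = -8382047/387 (G = -21659 - (-14)/(-387) = -21659 - (-14)*(-1)/387 = -21659 - 1*14/387 = -21659 - 14/387 = -8382047/387 ≈ -21659.)
G - o(-130, -204) = -8382047/387 - (-56 - 204) = -8382047/387 - 1*(-260) = -8382047/387 + 260 = -8281427/387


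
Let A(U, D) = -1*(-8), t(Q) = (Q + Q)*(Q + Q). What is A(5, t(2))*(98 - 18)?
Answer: 640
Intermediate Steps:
t(Q) = 4*Q² (t(Q) = (2*Q)*(2*Q) = 4*Q²)
A(U, D) = 8
A(5, t(2))*(98 - 18) = 8*(98 - 18) = 8*80 = 640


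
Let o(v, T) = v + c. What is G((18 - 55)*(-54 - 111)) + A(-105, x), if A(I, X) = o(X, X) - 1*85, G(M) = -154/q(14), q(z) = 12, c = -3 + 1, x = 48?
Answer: -311/6 ≈ -51.833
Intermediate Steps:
c = -2
o(v, T) = -2 + v (o(v, T) = v - 2 = -2 + v)
G(M) = -77/6 (G(M) = -154/12 = -154*1/12 = -77/6)
A(I, X) = -87 + X (A(I, X) = (-2 + X) - 1*85 = (-2 + X) - 85 = -87 + X)
G((18 - 55)*(-54 - 111)) + A(-105, x) = -77/6 + (-87 + 48) = -77/6 - 39 = -311/6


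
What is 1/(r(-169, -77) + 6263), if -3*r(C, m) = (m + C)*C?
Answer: -1/7595 ≈ -0.00013167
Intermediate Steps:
r(C, m) = -C*(C + m)/3 (r(C, m) = -(m + C)*C/3 = -(C + m)*C/3 = -C*(C + m)/3)
1/(r(-169, -77) + 6263) = 1/(-1/3*(-169)*(-169 - 77) + 6263) = 1/(-1/3*(-169)*(-246) + 6263) = 1/(-13858 + 6263) = 1/(-7595) = -1/7595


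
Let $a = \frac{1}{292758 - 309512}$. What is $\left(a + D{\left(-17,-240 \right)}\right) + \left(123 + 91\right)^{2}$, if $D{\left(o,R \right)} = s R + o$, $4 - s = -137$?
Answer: $\frac{200026005}{16754} \approx 11939.0$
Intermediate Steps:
$s = 141$ ($s = 4 - -137 = 4 + 137 = 141$)
$D{\left(o,R \right)} = o + 141 R$ ($D{\left(o,R \right)} = 141 R + o = o + 141 R$)
$a = - \frac{1}{16754}$ ($a = \frac{1}{-16754} = - \frac{1}{16754} \approx -5.9687 \cdot 10^{-5}$)
$\left(a + D{\left(-17,-240 \right)}\right) + \left(123 + 91\right)^{2} = \left(- \frac{1}{16754} + \left(-17 + 141 \left(-240\right)\right)\right) + \left(123 + 91\right)^{2} = \left(- \frac{1}{16754} - 33857\right) + 214^{2} = \left(- \frac{1}{16754} - 33857\right) + 45796 = - \frac{567240179}{16754} + 45796 = \frac{200026005}{16754}$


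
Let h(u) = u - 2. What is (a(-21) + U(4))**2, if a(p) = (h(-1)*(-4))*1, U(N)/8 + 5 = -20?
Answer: 35344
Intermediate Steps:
h(u) = -2 + u
U(N) = -200 (U(N) = -40 + 8*(-20) = -40 - 160 = -200)
a(p) = 12 (a(p) = ((-2 - 1)*(-4))*1 = -3*(-4)*1 = 12*1 = 12)
(a(-21) + U(4))**2 = (12 - 200)**2 = (-188)**2 = 35344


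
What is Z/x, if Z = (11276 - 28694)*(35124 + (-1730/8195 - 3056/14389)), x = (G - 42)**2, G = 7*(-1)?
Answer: -14428014979900068/56624153971 ≈ -2.5480e+5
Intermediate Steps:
G = -7
x = 2401 (x = (-7 - 42)**2 = (-49)**2 = 2401)
Z = -14428014979900068/23583571 (Z = -17418*(35124 + (-1730*1/8195 - 3056*1/14389)) = -17418*(35124 + (-346/1639 - 3056/14389)) = -17418*(35124 - 9987378/23583571) = -17418*828339360426/23583571 = -14428014979900068/23583571 ≈ -6.1178e+8)
Z/x = -14428014979900068/23583571/2401 = -14428014979900068/23583571*1/2401 = -14428014979900068/56624153971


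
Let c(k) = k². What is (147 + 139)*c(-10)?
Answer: 28600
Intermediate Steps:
(147 + 139)*c(-10) = (147 + 139)*(-10)² = 286*100 = 28600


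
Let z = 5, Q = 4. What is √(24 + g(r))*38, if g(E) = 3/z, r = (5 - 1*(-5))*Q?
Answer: 38*√615/5 ≈ 188.47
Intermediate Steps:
r = 40 (r = (5 - 1*(-5))*4 = (5 + 5)*4 = 10*4 = 40)
g(E) = ⅗ (g(E) = 3/5 = 3*(⅕) = ⅗)
√(24 + g(r))*38 = √(24 + ⅗)*38 = √(123/5)*38 = (√615/5)*38 = 38*√615/5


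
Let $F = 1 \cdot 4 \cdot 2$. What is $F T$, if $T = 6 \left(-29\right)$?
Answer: $-1392$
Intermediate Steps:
$T = -174$
$F = 8$ ($F = 1 \cdot 8 = 8$)
$F T = 8 \left(-174\right) = -1392$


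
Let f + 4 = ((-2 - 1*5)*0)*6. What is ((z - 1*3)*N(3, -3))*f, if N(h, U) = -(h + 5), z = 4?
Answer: 32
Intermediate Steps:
N(h, U) = -5 - h (N(h, U) = -(5 + h) = -5 - h)
f = -4 (f = -4 + ((-2 - 1*5)*0)*6 = -4 + ((-2 - 5)*0)*6 = -4 - 7*0*6 = -4 + 0*6 = -4 + 0 = -4)
((z - 1*3)*N(3, -3))*f = ((4 - 1*3)*(-5 - 1*3))*(-4) = ((4 - 3)*(-5 - 3))*(-4) = (1*(-8))*(-4) = -8*(-4) = 32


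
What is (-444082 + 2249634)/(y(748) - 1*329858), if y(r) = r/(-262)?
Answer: -59131828/10802943 ≈ -5.4737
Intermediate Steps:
y(r) = -r/262 (y(r) = r*(-1/262) = -r/262)
(-444082 + 2249634)/(y(748) - 1*329858) = (-444082 + 2249634)/(-1/262*748 - 1*329858) = 1805552/(-374/131 - 329858) = 1805552/(-43211772/131) = 1805552*(-131/43211772) = -59131828/10802943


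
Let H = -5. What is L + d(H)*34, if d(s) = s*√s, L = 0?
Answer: -170*I*√5 ≈ -380.13*I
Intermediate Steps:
d(s) = s^(3/2)
L + d(H)*34 = 0 + (-5)^(3/2)*34 = 0 - 5*I*√5*34 = 0 - 170*I*√5 = -170*I*√5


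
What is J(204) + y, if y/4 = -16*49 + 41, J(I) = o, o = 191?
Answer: -2781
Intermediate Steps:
J(I) = 191
y = -2972 (y = 4*(-16*49 + 41) = 4*(-784 + 41) = 4*(-743) = -2972)
J(204) + y = 191 - 2972 = -2781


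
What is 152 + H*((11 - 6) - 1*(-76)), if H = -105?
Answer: -8353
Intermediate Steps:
152 + H*((11 - 6) - 1*(-76)) = 152 - 105*((11 - 6) - 1*(-76)) = 152 - 105*(5 + 76) = 152 - 105*81 = 152 - 8505 = -8353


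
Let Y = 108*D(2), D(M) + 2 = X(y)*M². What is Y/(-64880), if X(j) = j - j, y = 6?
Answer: 27/8110 ≈ 0.0033292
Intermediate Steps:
X(j) = 0
D(M) = -2 (D(M) = -2 + 0*M² = -2 + 0 = -2)
Y = -216 (Y = 108*(-2) = -216)
Y/(-64880) = -216/(-64880) = -216*(-1/64880) = 27/8110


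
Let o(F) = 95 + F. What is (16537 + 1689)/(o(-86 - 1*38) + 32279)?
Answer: 9113/16125 ≈ 0.56515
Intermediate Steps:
(16537 + 1689)/(o(-86 - 1*38) + 32279) = (16537 + 1689)/((95 + (-86 - 1*38)) + 32279) = 18226/((95 + (-86 - 38)) + 32279) = 18226/((95 - 124) + 32279) = 18226/(-29 + 32279) = 18226/32250 = 18226*(1/32250) = 9113/16125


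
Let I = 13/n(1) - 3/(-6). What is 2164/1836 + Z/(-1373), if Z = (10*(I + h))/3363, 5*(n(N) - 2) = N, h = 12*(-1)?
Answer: 9159474578/7771082517 ≈ 1.1787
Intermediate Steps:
h = -12
n(N) = 2 + N/5
I = 141/22 (I = 13/(2 + (⅕)*1) - 3/(-6) = 13/(2 + ⅕) - 3*(-⅙) = 13/(11/5) + ½ = 13*(5/11) + ½ = 65/11 + ½ = 141/22 ≈ 6.4091)
Z = -205/12331 (Z = (10*(141/22 - 12))/3363 = (10*(-123/22))*(1/3363) = -615/11*1/3363 = -205/12331 ≈ -0.016625)
2164/1836 + Z/(-1373) = 2164/1836 - 205/12331/(-1373) = 2164*(1/1836) - 205/12331*(-1/1373) = 541/459 + 205/16930463 = 9159474578/7771082517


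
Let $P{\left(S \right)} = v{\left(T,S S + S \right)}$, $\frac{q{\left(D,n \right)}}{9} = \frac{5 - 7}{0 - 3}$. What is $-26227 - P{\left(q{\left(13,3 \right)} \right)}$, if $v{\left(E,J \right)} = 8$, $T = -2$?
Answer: $-26235$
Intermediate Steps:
$q{\left(D,n \right)} = 6$ ($q{\left(D,n \right)} = 9 \frac{5 - 7}{0 - 3} = 9 \left(- \frac{2}{-3}\right) = 9 \left(\left(-2\right) \left(- \frac{1}{3}\right)\right) = 9 \cdot \frac{2}{3} = 6$)
$P{\left(S \right)} = 8$
$-26227 - P{\left(q{\left(13,3 \right)} \right)} = -26227 - 8 = -26235$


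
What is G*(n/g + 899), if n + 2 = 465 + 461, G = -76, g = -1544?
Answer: -13177754/193 ≈ -68279.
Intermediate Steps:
n = 924 (n = -2 + (465 + 461) = -2 + 926 = 924)
G*(n/g + 899) = -76*(924/(-1544) + 899) = -76*(924*(-1/1544) + 899) = -76*(-231/386 + 899) = -76*346783/386 = -13177754/193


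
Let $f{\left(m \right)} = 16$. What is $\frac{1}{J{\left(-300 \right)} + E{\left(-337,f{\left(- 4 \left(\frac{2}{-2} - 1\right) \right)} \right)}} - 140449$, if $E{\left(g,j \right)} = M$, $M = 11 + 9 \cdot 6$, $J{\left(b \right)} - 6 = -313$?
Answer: $- \frac{33988659}{242} \approx -1.4045 \cdot 10^{5}$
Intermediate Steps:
$J{\left(b \right)} = -307$ ($J{\left(b \right)} = 6 - 313 = -307$)
$M = 65$ ($M = 11 + 54 = 65$)
$E{\left(g,j \right)} = 65$
$\frac{1}{J{\left(-300 \right)} + E{\left(-337,f{\left(- 4 \left(\frac{2}{-2} - 1\right) \right)} \right)}} - 140449 = \frac{1}{-307 + 65} - 140449 = \frac{1}{-242} - 140449 = - \frac{1}{242} - 140449 = - \frac{33988659}{242}$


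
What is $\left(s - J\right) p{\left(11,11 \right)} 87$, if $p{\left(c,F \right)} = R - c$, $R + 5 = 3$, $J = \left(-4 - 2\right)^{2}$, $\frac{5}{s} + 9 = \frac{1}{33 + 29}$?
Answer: $\frac{23029422}{557} \approx 41345.0$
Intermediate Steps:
$s = - \frac{310}{557}$ ($s = \frac{5}{-9 + \frac{1}{33 + 29}} = \frac{5}{-9 + \frac{1}{62}} = \frac{5}{- \frac{557}{62}} = 5 \left(- \frac{62}{557}\right) = - \frac{310}{557} \approx -0.55655$)
$J = 36$ ($J = \left(-6\right)^{2} = 36$)
$R = -2$ ($R = -5 + 3 = -2$)
$p{\left(c,F \right)} = -2 - c$
$\left(s - J\right) p{\left(11,11 \right)} 87 = \left(- \frac{310}{557} - 36\right) \left(-2 - 11\right) 87 = \left(- \frac{20362}{557}\right) \left(-13\right) 87 = \frac{264706}{557} \cdot 87 = \frac{23029422}{557}$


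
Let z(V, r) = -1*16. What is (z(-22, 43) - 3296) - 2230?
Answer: -5542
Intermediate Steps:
z(V, r) = -16
(z(-22, 43) - 3296) - 2230 = (-16 - 3296) - 2230 = -3312 - 2230 = -5542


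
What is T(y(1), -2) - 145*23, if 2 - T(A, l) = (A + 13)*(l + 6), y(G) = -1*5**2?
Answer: -3285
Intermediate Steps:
y(G) = -25 (y(G) = -1*25 = -25)
T(A, l) = 2 - (6 + l)*(13 + A) (T(A, l) = 2 - (A + 13)*(l + 6) = 2 - (13 + A)*(6 + l) = 2 - (6 + l)*(13 + A))
T(y(1), -2) - 145*23 = (-76 - 13*(-2) - 6*(-25) - 1*(-25)*(-2)) - 145*23 = (-76 + 26 + 150 - 50) - 3335 = 50 - 3335 = -3285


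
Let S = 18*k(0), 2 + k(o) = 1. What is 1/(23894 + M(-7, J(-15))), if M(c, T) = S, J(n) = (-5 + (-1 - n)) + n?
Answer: 1/23876 ≈ 4.1883e-5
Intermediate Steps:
k(o) = -1 (k(o) = -2 + 1 = -1)
J(n) = -6 (J(n) = (-6 - n) + n = -6)
S = -18 (S = 18*(-1) = -18)
M(c, T) = -18
1/(23894 + M(-7, J(-15))) = 1/(23894 - 18) = 1/23876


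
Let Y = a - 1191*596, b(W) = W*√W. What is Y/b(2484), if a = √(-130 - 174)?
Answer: √69*(-177459 + I*√19)/257094 ≈ -5.7336 + 0.00014083*I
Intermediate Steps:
a = 4*I*√19 (a = √(-304) = 4*I*√19 ≈ 17.436*I)
b(W) = W^(3/2)
Y = -709836 + 4*I*√19 (Y = 4*I*√19 - 1191*596 = 4*I*√19 - 709836 = -709836 + 4*I*√19 ≈ -7.0984e+5 + 17.436*I)
Y/b(2484) = (-709836 + 4*I*√19)/(2484^(3/2)) = (-709836 + 4*I*√19)/((14904*√69)) = (-709836 + 4*I*√19)*(√69/1028376) = √69*(-709836 + 4*I*√19)/1028376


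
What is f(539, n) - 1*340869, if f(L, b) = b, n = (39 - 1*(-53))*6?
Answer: -340317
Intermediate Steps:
n = 552 (n = (39 + 53)*6 = 92*6 = 552)
f(539, n) - 1*340869 = 552 - 1*340869 = 552 - 340869 = -340317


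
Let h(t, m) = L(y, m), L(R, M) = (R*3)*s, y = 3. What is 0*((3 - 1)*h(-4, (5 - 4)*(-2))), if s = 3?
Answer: 0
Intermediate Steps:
L(R, M) = 9*R (L(R, M) = (R*3)*3 = (3*R)*3 = 9*R)
h(t, m) = 27 (h(t, m) = 9*3 = 27)
0*((3 - 1)*h(-4, (5 - 4)*(-2))) = 0*((3 - 1)*27) = 0*(2*27) = 0*54 = 0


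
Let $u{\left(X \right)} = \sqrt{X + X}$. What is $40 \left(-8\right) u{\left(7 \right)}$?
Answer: $- 320 \sqrt{14} \approx -1197.3$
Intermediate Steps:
$u{\left(X \right)} = \sqrt{2} \sqrt{X}$ ($u{\left(X \right)} = \sqrt{2 X} = \sqrt{2} \sqrt{X}$)
$40 \left(-8\right) u{\left(7 \right)} = 40 \left(-8\right) \sqrt{2} \sqrt{7} = - 320 \sqrt{14}$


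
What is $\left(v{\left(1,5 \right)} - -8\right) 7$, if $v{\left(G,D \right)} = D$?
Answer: $91$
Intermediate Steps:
$\left(v{\left(1,5 \right)} - -8\right) 7 = \left(5 - -8\right) 7 = \left(5 + 8\right) 7 = 13 \cdot 7 = 91$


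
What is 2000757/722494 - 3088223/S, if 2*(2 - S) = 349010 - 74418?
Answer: 32972559470/1305185411 ≈ 25.263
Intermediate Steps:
S = -137294 (S = 2 - (349010 - 74418)/2 = 2 - ½*274592 = 2 - 137296 = -137294)
2000757/722494 - 3088223/S = 2000757/722494 - 3088223/(-137294) = 2000757*(1/722494) - 3088223*(-1/137294) = 105303/38026 + 3088223/137294 = 32972559470/1305185411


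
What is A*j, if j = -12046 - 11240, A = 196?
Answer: -4564056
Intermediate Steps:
j = -23286
A*j = 196*(-23286) = -4564056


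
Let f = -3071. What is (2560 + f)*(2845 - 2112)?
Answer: -374563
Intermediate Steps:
(2560 + f)*(2845 - 2112) = (2560 - 3071)*(2845 - 2112) = -511*733 = -374563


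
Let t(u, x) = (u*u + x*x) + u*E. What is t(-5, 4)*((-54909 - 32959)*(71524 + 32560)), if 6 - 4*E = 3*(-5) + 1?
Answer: -146330446592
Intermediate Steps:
E = 5 (E = 3/2 - (3*(-5) + 1)/4 = 3/2 - (-15 + 1)/4 = 3/2 - ¼*(-14) = 3/2 + 7/2 = 5)
t(u, x) = u² + x² + 5*u (t(u, x) = (u*u + x*x) + u*5 = (u² + x²) + 5*u = u² + x² + 5*u)
t(-5, 4)*((-54909 - 32959)*(71524 + 32560)) = ((-5)² + 4² + 5*(-5))*((-54909 - 32959)*(71524 + 32560)) = (25 + 16 - 25)*(-87868*104084) = 16*(-9145652912) = -146330446592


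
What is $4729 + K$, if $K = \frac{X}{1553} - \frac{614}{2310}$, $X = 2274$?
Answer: $\frac{8484627934}{1793715} \approx 4730.2$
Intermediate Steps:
$K = \frac{2149699}{1793715}$ ($K = \frac{2274}{1553} - \frac{614}{2310} = 2274 \cdot \frac{1}{1553} - \frac{307}{1155} = \frac{2274}{1553} - \frac{307}{1155} = \frac{2149699}{1793715} \approx 1.1985$)
$4729 + K = 4729 + \frac{2149699}{1793715} = \frac{8484627934}{1793715}$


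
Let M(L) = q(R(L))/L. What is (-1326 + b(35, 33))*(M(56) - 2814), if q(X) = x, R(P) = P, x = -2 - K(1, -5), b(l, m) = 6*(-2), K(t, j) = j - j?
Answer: 52712517/14 ≈ 3.7652e+6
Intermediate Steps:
K(t, j) = 0
b(l, m) = -12
x = -2 (x = -2 - 1*0 = -2 + 0 = -2)
q(X) = -2
M(L) = -2/L
(-1326 + b(35, 33))*(M(56) - 2814) = (-1326 - 12)*(-2/56 - 2814) = -1338*(-2*1/56 - 2814) = -1338*(-1/28 - 2814) = -1338*(-78793/28) = 52712517/14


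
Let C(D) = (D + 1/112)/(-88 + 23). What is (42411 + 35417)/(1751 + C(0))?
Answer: 566587840/12747279 ≈ 44.448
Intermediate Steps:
C(D) = -1/7280 - D/65 (C(D) = (D + 1/112)/(-65) = (1/112 + D)*(-1/65) = -1/7280 - D/65)
(42411 + 35417)/(1751 + C(0)) = (42411 + 35417)/(1751 + (-1/7280 - 1/65*0)) = 77828/(1751 + (-1/7280 + 0)) = 77828/(1751 - 1/7280) = 77828/(12747279/7280) = 77828*(7280/12747279) = 566587840/12747279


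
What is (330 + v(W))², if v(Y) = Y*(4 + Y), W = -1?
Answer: 106929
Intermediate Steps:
(330 + v(W))² = (330 - (4 - 1))² = (330 - 1*3)² = (330 - 3)² = 327² = 106929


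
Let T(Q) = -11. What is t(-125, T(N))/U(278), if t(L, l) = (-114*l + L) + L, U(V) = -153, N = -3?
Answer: -1004/153 ≈ -6.5621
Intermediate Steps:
t(L, l) = -114*l + 2*L (t(L, l) = (L - 114*l) + L = -114*l + 2*L)
t(-125, T(N))/U(278) = (-114*(-11) + 2*(-125))/(-153) = (1254 - 250)*(-1/153) = 1004*(-1/153) = -1004/153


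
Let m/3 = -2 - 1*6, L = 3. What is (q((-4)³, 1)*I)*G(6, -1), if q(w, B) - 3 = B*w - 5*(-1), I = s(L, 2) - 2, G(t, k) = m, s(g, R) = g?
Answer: 1344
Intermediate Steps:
m = -24 (m = 3*(-2 - 1*6) = 3*(-2 - 6) = 3*(-8) = -24)
G(t, k) = -24
I = 1 (I = 3 - 2 = 1)
q(w, B) = 8 + B*w (q(w, B) = 3 + (B*w - 5*(-1)) = 3 + (B*w + 5) = 3 + (5 + B*w) = 8 + B*w)
(q((-4)³, 1)*I)*G(6, -1) = ((8 + 1*(-4)³)*1)*(-24) = ((8 + 1*(-64))*1)*(-24) = ((8 - 64)*1)*(-24) = -56*1*(-24) = -56*(-24) = 1344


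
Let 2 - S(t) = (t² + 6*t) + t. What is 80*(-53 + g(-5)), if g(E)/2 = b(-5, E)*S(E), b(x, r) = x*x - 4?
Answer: 36080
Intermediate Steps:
b(x, r) = -4 + x² (b(x, r) = x² - 4 = -4 + x²)
S(t) = 2 - t² - 7*t (S(t) = 2 - ((t² + 6*t) + t) = 2 - (t² + 7*t) = 2 + (-t² - 7*t) = 2 - t² - 7*t)
g(E) = 84 - 294*E - 42*E² (g(E) = 2*((-4 + (-5)²)*(2 - E² - 7*E)) = 2*((-4 + 25)*(2 - E² - 7*E)) = 2*(21*(2 - E² - 7*E)) = 2*(42 - 147*E - 21*E²) = 84 - 294*E - 42*E²)
80*(-53 + g(-5)) = 80*(-53 + (84 - 294*(-5) - 42*(-5)²)) = 80*(-53 + (84 + 1470 - 42*25)) = 80*(-53 + (84 + 1470 - 1050)) = 80*(-53 + 504) = 80*451 = 36080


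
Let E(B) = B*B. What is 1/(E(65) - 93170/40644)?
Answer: 20322/85813865 ≈ 0.00023681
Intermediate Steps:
E(B) = B²
1/(E(65) - 93170/40644) = 1/(65² - 93170/40644) = 1/(4225 - 93170*1/40644) = 1/(4225 - 46585/20322) = 1/(85813865/20322) = 20322/85813865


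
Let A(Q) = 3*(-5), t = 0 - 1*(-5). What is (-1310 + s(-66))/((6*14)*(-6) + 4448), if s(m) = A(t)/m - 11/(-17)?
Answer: -489613/1475056 ≈ -0.33193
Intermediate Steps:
t = 5 (t = 0 + 5 = 5)
A(Q) = -15
s(m) = 11/17 - 15/m (s(m) = -15/m - 11/(-17) = -15/m - 11*(-1/17) = -15/m + 11/17 = 11/17 - 15/m)
(-1310 + s(-66))/((6*14)*(-6) + 4448) = (-1310 + (11/17 - 15/(-66)))/((6*14)*(-6) + 4448) = (-1310 + (11/17 - 15*(-1/66)))/(84*(-6) + 4448) = (-1310 + (11/17 + 5/22))/(-504 + 4448) = (-1310 + 327/374)/3944 = -489613/374*1/3944 = -489613/1475056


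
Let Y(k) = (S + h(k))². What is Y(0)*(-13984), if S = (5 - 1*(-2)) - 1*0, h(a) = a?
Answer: -685216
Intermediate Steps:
S = 7 (S = (5 + 2) + 0 = 7 + 0 = 7)
Y(k) = (7 + k)²
Y(0)*(-13984) = (7 + 0)²*(-13984) = 7²*(-13984) = 49*(-13984) = -685216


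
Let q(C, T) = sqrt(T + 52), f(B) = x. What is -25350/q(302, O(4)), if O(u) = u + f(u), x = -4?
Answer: -975*sqrt(13) ≈ -3515.4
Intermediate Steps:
f(B) = -4
O(u) = -4 + u (O(u) = u - 4 = -4 + u)
q(C, T) = sqrt(52 + T)
-25350/q(302, O(4)) = -25350/sqrt(52 + (-4 + 4)) = -25350/sqrt(52 + 0) = -25350*sqrt(13)/26 = -975*sqrt(13)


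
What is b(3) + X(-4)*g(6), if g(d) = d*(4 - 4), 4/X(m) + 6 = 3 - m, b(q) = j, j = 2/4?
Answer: ½ ≈ 0.50000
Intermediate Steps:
j = ½ (j = 2*(¼) = ½ ≈ 0.50000)
b(q) = ½
X(m) = 4/(-3 - m) (X(m) = 4/(-6 + (3 - m)) = 4/(-3 - m))
g(d) = 0 (g(d) = d*0 = 0)
b(3) + X(-4)*g(6) = ½ - 4/(3 - 4)*0 = ½ - 4/(-1)*0 = ½ - 4*(-1)*0 = ½ + 4*0 = ½ + 0 = ½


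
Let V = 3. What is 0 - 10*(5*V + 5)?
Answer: -200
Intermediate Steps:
0 - 10*(5*V + 5) = 0 - 10*(5*3 + 5) = 0 - 10*(15 + 5) = 0 - 10*20 = 0 - 200 = -200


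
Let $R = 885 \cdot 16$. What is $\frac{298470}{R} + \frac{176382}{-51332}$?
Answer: $\frac{2606401}{147736} \approx 17.642$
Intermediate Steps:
$R = 14160$
$\frac{298470}{R} + \frac{176382}{-51332} = \frac{298470}{14160} + \frac{176382}{-51332} = 298470 \cdot \frac{1}{14160} + 176382 \left(- \frac{1}{51332}\right) = \frac{9949}{472} - \frac{2151}{626} = \frac{2606401}{147736}$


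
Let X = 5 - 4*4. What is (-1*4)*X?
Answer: 44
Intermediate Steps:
X = -11 (X = 5 - 16 = -11)
(-1*4)*X = -1*4*(-11) = -4*(-11) = 44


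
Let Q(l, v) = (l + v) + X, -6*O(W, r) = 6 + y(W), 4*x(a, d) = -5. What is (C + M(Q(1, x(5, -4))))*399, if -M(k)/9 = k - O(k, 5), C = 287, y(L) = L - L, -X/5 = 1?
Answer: 519099/4 ≈ 1.2977e+5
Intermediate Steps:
X = -5 (X = -5*1 = -5)
y(L) = 0
x(a, d) = -5/4 (x(a, d) = (1/4)*(-5) = -5/4)
O(W, r) = -1 (O(W, r) = -(6 + 0)/6 = -1/6*6 = -1)
Q(l, v) = -5 + l + v (Q(l, v) = (l + v) - 5 = -5 + l + v)
M(k) = -9 - 9*k (M(k) = -9*(k - 1*(-1)) = -9*(k + 1) = -9*(1 + k) = -9 - 9*k)
(C + M(Q(1, x(5, -4))))*399 = (287 + (-9 - 9*(-5 + 1 - 5/4)))*399 = (287 + (-9 - 9*(-21/4)))*399 = (287 + (-9 + 189/4))*399 = (287 + 153/4)*399 = (1301/4)*399 = 519099/4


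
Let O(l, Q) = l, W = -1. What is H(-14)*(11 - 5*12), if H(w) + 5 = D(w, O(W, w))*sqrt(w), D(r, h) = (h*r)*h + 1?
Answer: 245 + 637*I*sqrt(14) ≈ 245.0 + 2383.4*I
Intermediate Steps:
D(r, h) = 1 + r*h**2 (D(r, h) = r*h**2 + 1 = 1 + r*h**2)
H(w) = -5 + sqrt(w)*(1 + w) (H(w) = -5 + (1 + w*(-1)**2)*sqrt(w) = -5 + (1 + w*1)*sqrt(w) = -5 + (1 + w)*sqrt(w) = -5 + sqrt(w)*(1 + w))
H(-14)*(11 - 5*12) = (-5 + sqrt(-14)*(1 - 14))*(11 - 5*12) = (-5 + (I*sqrt(14))*(-13))*(11 - 60) = (-5 - 13*I*sqrt(14))*(-49) = 245 + 637*I*sqrt(14)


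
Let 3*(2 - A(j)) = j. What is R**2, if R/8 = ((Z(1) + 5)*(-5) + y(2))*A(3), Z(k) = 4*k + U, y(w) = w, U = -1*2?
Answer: 69696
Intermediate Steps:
U = -2
A(j) = 2 - j/3
Z(k) = -2 + 4*k (Z(k) = 4*k - 2 = -2 + 4*k)
R = -264 (R = 8*((((-2 + 4*1) + 5)*(-5) + 2)*(2 - 1/3*3)) = 8*((((-2 + 4) + 5)*(-5) + 2)*(2 - 1)) = 8*(((2 + 5)*(-5) + 2)*1) = 8*((7*(-5) + 2)*1) = 8*((-35 + 2)*1) = 8*(-33*1) = 8*(-33) = -264)
R**2 = (-264)**2 = 69696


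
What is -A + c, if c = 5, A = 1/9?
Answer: 44/9 ≈ 4.8889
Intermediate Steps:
A = ⅑ (A = 1*(⅑) = ⅑ ≈ 0.11111)
-A + c = -1*⅑ + 5 = -⅑ + 5 = 44/9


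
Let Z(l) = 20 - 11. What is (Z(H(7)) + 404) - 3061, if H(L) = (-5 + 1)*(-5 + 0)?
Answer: -2648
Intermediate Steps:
H(L) = 20 (H(L) = -4*(-5) = 20)
Z(l) = 9
(Z(H(7)) + 404) - 3061 = (9 + 404) - 3061 = 413 - 3061 = -2648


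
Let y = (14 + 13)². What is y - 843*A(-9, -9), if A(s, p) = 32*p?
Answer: 243513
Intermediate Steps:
y = 729 (y = 27² = 729)
y - 843*A(-9, -9) = 729 - 26976*(-9) = 729 - 843*(-288) = 729 + 242784 = 243513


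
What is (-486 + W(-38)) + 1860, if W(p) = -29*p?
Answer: 2476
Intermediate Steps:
(-486 + W(-38)) + 1860 = (-486 - 29*(-38)) + 1860 = (-486 + 1102) + 1860 = 616 + 1860 = 2476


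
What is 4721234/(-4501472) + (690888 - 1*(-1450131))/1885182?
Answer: 61445977115/707174498992 ≈ 0.086889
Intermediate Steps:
4721234/(-4501472) + (690888 - 1*(-1450131))/1885182 = 4721234*(-1/4501472) + (690888 + 1450131)*(1/1885182) = -2360617/2250736 + 2141019*(1/1885182) = -2360617/2250736 + 713673/628394 = 61445977115/707174498992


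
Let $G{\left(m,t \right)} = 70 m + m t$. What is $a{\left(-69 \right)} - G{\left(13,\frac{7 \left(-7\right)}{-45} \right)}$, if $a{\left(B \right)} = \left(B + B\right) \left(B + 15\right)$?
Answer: $\frac{293753}{45} \approx 6527.8$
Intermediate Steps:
$a{\left(B \right)} = 2 B \left(15 + B\right)$
$a{\left(-69 \right)} - G{\left(13,\frac{7 \left(-7\right)}{-45} \right)} = 2 \left(-69\right) \left(15 - 69\right) - 13 \left(70 + \frac{7 \left(-7\right)}{-45}\right) = 2 \left(-69\right) \left(-54\right) - 13 \left(70 - - \frac{49}{45}\right) = 7452 - 13 \left(70 + \frac{49}{45}\right) = 7452 - 13 \cdot \frac{3199}{45} = 7452 - \frac{41587}{45} = \frac{293753}{45}$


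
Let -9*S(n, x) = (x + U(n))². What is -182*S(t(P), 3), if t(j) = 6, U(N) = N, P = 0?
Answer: 1638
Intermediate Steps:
S(n, x) = -(n + x)²/9 (S(n, x) = -(x + n)²/9 = -(n + x)²/9)
-182*S(t(P), 3) = -(-182)*(6 + 3)²/9 = -(-182)*9²/9 = -(-182)*81/9 = -182*(-9) = 1638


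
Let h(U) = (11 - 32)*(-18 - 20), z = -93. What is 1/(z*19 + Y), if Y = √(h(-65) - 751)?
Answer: -1767/3122242 - √47/3122242 ≈ -0.00056814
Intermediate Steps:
h(U) = 798 (h(U) = -21*(-38) = 798)
Y = √47 (Y = √(798 - 751) = √47 ≈ 6.8557)
1/(z*19 + Y) = 1/(-93*19 + √47) = 1/(-1767 + √47)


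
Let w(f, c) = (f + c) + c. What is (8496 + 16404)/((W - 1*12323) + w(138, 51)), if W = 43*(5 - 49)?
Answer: -996/559 ≈ -1.7818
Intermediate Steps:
w(f, c) = f + 2*c (w(f, c) = (c + f) + c = f + 2*c)
W = -1892 (W = 43*(-44) = -1892)
(8496 + 16404)/((W - 1*12323) + w(138, 51)) = (8496 + 16404)/((-1892 - 1*12323) + (138 + 2*51)) = 24900/((-1892 - 12323) + (138 + 102)) = 24900/(-14215 + 240) = 24900/(-13975) = 24900*(-1/13975) = -996/559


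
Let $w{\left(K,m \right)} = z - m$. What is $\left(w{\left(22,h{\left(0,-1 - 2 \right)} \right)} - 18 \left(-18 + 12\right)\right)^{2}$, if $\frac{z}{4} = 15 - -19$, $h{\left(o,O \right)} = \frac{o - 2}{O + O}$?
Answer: $\frac{534361}{9} \approx 59373.0$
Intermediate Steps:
$h{\left(o,O \right)} = \frac{-2 + o}{2 O}$
$z = 136$ ($z = 4 \left(15 - -19\right) = 4 \left(15 + 19\right) = 4 \cdot 34 = 136$)
$w{\left(K,m \right)} = 136 - m$
$\left(w{\left(22,h{\left(0,-1 - 2 \right)} \right)} - 18 \left(-18 + 12\right)\right)^{2} = \left(\left(136 - \frac{-2 + 0}{2 \left(-1 - 2\right)}\right) - 18 \left(-18 + 12\right)\right)^{2} = \left(\left(136 - \frac{1}{2} \frac{1}{-1 - 2} \left(-2\right)\right) - -108\right)^{2} = \left(\left(136 - \frac{1}{2} \frac{1}{-3} \left(-2\right)\right) + 108\right)^{2} = \left(\left(136 - \frac{1}{2} \left(- \frac{1}{3}\right) \left(-2\right)\right) + 108\right)^{2} = \left(\left(136 - \frac{1}{3}\right) + 108\right)^{2} = \left(\frac{407}{3} + 108\right)^{2} = \left(\frac{731}{3}\right)^{2} = \frac{534361}{9}$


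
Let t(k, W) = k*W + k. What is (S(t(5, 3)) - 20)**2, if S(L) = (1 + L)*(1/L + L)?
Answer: 64336441/400 ≈ 1.6084e+5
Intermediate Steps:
t(k, W) = k + W*k (t(k, W) = W*k + k = k + W*k)
S(L) = (1 + L)*(L + 1/L) (S(L) = (1 + L)*(1/L + L) = (1 + L)*(L + 1/L))
(S(t(5, 3)) - 20)**2 = ((1 + 5*(1 + 3) + 1/(5*(1 + 3)) + (5*(1 + 3))**2) - 20)**2 = ((1 + 5*4 + 1/(5*4) + (5*4)**2) - 20)**2 = ((1 + 20 + 1/20 + 20**2) - 20)**2 = ((1 + 20 + 1/20 + 400) - 20)**2 = (8421/20 - 20)**2 = (8021/20)**2 = 64336441/400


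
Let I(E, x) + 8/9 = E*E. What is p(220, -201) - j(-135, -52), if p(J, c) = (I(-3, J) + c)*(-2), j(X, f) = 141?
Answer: 2203/9 ≈ 244.78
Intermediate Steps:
I(E, x) = -8/9 + E**2 (I(E, x) = -8/9 + E*E = -8/9 + E**2)
p(J, c) = -146/9 - 2*c (p(J, c) = ((-8/9 + (-3)**2) + c)*(-2) = ((-8/9 + 9) + c)*(-2) = (73/9 + c)*(-2) = -146/9 - 2*c)
p(220, -201) - j(-135, -52) = (-146/9 - 2*(-201)) - 1*141 = (-146/9 + 402) - 141 = 3472/9 - 141 = 2203/9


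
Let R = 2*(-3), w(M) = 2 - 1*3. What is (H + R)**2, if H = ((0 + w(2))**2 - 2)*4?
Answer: 100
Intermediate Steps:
w(M) = -1 (w(M) = 2 - 3 = -1)
H = -4 (H = ((0 - 1)**2 - 2)*4 = ((-1)**2 - 2)*4 = (1 - 2)*4 = -1*4 = -4)
R = -6
(H + R)**2 = (-4 - 6)**2 = (-10)**2 = 100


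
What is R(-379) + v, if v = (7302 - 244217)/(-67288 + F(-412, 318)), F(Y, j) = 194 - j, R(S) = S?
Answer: -25312233/67412 ≈ -375.49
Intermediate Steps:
v = 236915/67412 (v = (7302 - 244217)/(-67288 + (194 - 1*318)) = -236915/(-67288 + (194 - 318)) = -236915/(-67288 - 124) = -236915/(-67412) = -236915*(-1/67412) = 236915/67412 ≈ 3.5144)
R(-379) + v = -379 + 236915/67412 = -25312233/67412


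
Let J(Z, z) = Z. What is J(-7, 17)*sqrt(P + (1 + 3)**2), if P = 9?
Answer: -35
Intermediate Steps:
J(-7, 17)*sqrt(P + (1 + 3)**2) = -7*sqrt(9 + (1 + 3)**2) = -7*sqrt(9 + 4**2) = -7*sqrt(9 + 16) = -7*sqrt(25) = -7*5 = -35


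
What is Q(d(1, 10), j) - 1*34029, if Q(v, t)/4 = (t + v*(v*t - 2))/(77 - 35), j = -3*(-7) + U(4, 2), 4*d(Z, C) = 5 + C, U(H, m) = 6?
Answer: -1903495/56 ≈ -33991.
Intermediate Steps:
d(Z, C) = 5/4 + C/4 (d(Z, C) = (5 + C)/4 = 5/4 + C/4)
j = 27 (j = -3*(-7) + 6 = 21 + 6 = 27)
Q(v, t) = 2*t/21 + 2*v*(-2 + t*v)/21 (Q(v, t) = 4*((t + v*(v*t - 2))/(77 - 35)) = 4*((t + v*(t*v - 2))/42) = 4*((t + v*(-2 + t*v))*(1/42)) = 4*(t/42 + v*(-2 + t*v)/42) = 2*t/21 + 2*v*(-2 + t*v)/21)
Q(d(1, 10), j) - 1*34029 = (-4*(5/4 + (¼)*10)/21 + (2/21)*27 + (2/21)*27*(5/4 + (¼)*10)²) - 1*34029 = (-4*(5/4 + 5/2)/21 + 18/7 + (2/21)*27*(5/4 + 5/2)²) - 34029 = (-4/21*15/4 + 18/7 + (2/21)*27*(15/4)²) - 34029 = (-5/7 + 18/7 + (2/21)*27*(225/16)) - 34029 = (-5/7 + 18/7 + 2025/56) - 34029 = 2129/56 - 34029 = -1903495/56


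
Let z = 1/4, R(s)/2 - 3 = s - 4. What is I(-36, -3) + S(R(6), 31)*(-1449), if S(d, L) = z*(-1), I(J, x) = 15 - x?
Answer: 1521/4 ≈ 380.25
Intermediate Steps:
R(s) = -2 + 2*s (R(s) = 6 + 2*(s - 4) = 6 + 2*(-4 + s) = 6 + (-8 + 2*s) = -2 + 2*s)
z = ¼ ≈ 0.25000
S(d, L) = -¼ (S(d, L) = (¼)*(-1) = -¼)
I(-36, -3) + S(R(6), 31)*(-1449) = (15 - 1*(-3)) - ¼*(-1449) = (15 + 3) + 1449/4 = 18 + 1449/4 = 1521/4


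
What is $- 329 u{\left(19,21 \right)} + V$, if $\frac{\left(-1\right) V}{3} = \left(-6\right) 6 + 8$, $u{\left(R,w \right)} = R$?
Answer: $-6167$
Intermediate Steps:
$V = 84$ ($V = - 3 \left(\left(-6\right) 6 + 8\right) = - 3 \left(-36 + 8\right) = \left(-3\right) \left(-28\right) = 84$)
$- 329 u{\left(19,21 \right)} + V = \left(-329\right) 19 + 84 = -6251 + 84 = -6167$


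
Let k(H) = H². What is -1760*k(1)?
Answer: -1760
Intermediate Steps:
-1760*k(1) = -1760*1² = -1760*1 = -1760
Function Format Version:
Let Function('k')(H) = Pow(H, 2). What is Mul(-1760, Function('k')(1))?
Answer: -1760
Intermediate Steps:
Mul(-1760, Function('k')(1)) = Mul(-1760, Pow(1, 2)) = Mul(-1760, 1) = -1760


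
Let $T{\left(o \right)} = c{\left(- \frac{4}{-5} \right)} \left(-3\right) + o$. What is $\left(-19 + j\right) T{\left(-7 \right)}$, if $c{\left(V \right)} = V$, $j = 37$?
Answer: $- \frac{846}{5} \approx -169.2$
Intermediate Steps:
$T{\left(o \right)} = - \frac{12}{5} + o$ ($T{\left(o \right)} = - \frac{4}{-5} \left(-3\right) + o = \left(-4\right) \left(- \frac{1}{5}\right) \left(-3\right) + o = \frac{4}{5} \left(-3\right) + o = - \frac{12}{5} + o$)
$\left(-19 + j\right) T{\left(-7 \right)} = \left(-19 + 37\right) \left(- \frac{12}{5} - 7\right) = 18 \left(- \frac{47}{5}\right) = - \frac{846}{5}$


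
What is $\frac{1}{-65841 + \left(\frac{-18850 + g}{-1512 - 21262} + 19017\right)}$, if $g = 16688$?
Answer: $- \frac{11387}{533183807} \approx -2.1357 \cdot 10^{-5}$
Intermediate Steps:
$\frac{1}{-65841 + \left(\frac{-18850 + g}{-1512 - 21262} + 19017\right)} = \frac{1}{-65841 + \left(\frac{-18850 + 16688}{-1512 - 21262} + 19017\right)} = \frac{1}{-65841 + \left(- \frac{2162}{-22774} + 19017\right)} = \frac{1}{-65841 + \left(\left(-2162\right) \left(- \frac{1}{22774}\right) + 19017\right)} = \frac{1}{-65841 + \left(\frac{1081}{11387} + 19017\right)} = \frac{1}{-65841 + \frac{216547660}{11387}} = \frac{1}{- \frac{533183807}{11387}} = - \frac{11387}{533183807}$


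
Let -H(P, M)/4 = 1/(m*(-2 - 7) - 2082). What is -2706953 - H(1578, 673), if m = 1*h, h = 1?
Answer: -5660238727/2091 ≈ -2.7070e+6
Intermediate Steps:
m = 1 (m = 1*1 = 1)
H(P, M) = 4/2091 (H(P, M) = -4/(1*(-2 - 7) - 2082) = -4/(1*(-9) - 2082) = -4/(-9 - 2082) = -4/(-2091) = -4*(-1/2091) = 4/2091)
-2706953 - H(1578, 673) = -2706953 - 1*4/2091 = -2706953 - 4/2091 = -5660238727/2091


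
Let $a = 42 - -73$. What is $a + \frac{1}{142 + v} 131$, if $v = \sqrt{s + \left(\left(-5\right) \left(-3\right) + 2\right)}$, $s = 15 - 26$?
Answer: $\frac{1168386}{10079} - \frac{131 \sqrt{6}}{20158} \approx 115.91$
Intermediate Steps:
$s = -11$ ($s = 15 - 26 = -11$)
$a = 115$ ($a = 42 + 73 = 115$)
$v = \sqrt{6}$ ($v = \sqrt{-11 + \left(\left(-5\right) \left(-3\right) + 2\right)} = \sqrt{-11 + \left(15 + 2\right)} = \sqrt{-11 + 17} = \sqrt{6} \approx 2.4495$)
$a + \frac{1}{142 + v} 131 = 115 + \frac{1}{142 + \sqrt{6}} \cdot 131 = 115 + \frac{131}{142 + \sqrt{6}}$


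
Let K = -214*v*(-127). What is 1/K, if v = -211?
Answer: -1/5734558 ≈ -1.7438e-7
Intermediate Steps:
K = -5734558 (K = -214*(-211)*(-127) = 45154*(-127) = -5734558)
1/K = 1/(-5734558) = -1/5734558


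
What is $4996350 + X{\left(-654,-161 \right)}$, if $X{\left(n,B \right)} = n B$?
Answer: $5101644$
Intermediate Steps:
$X{\left(n,B \right)} = B n$
$4996350 + X{\left(-654,-161 \right)} = 4996350 - -105294 = 4996350 + 105294 = 5101644$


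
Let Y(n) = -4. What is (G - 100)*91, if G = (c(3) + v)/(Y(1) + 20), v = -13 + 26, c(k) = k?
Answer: -9009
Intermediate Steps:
v = 13
G = 1 (G = (3 + 13)/(-4 + 20) = 16/16 = 16*(1/16) = 1)
(G - 100)*91 = (1 - 100)*91 = -99*91 = -9009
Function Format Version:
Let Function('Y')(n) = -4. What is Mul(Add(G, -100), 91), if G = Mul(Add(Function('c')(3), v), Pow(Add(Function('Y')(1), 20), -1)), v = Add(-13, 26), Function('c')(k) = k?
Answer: -9009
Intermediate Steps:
v = 13
G = 1 (G = Mul(Add(3, 13), Pow(Add(-4, 20), -1)) = Mul(16, Pow(16, -1)) = Mul(16, Rational(1, 16)) = 1)
Mul(Add(G, -100), 91) = Mul(Add(1, -100), 91) = Mul(-99, 91) = -9009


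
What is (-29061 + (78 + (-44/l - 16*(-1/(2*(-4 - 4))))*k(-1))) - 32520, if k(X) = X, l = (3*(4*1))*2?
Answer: -369001/6 ≈ -61500.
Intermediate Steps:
l = 24 (l = (3*4)*2 = 12*2 = 24)
(-29061 + (78 + (-44/l - 16*(-1/(2*(-4 - 4))))*k(-1))) - 32520 = (-29061 + (78 + (-44/24 - 16*(-1/(2*(-4 - 4))))*(-1))) - 32520 = (-29061 + (78 + (-44*1/24 - 16/((-8*(-2))))*(-1))) - 32520 = (-29061 + (78 + (-11/6 - 16/16)*(-1))) - 32520 = (-29061 + (78 + (-11/6 - 16*1/16)*(-1))) - 32520 = (-29061 + (78 + (-11/6 - 1)*(-1))) - 32520 = (-29061 + (78 - 17/6*(-1))) - 32520 = (-29061 + (78 + 17/6)) - 32520 = (-29061 + 485/6) - 32520 = -173881/6 - 32520 = -369001/6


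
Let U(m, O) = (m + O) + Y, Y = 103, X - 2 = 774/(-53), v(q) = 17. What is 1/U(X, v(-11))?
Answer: 53/5692 ≈ 0.0093113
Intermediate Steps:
X = -668/53 (X = 2 + 774/(-53) = 2 + 774*(-1/53) = 2 - 774/53 = -668/53 ≈ -12.604)
U(m, O) = 103 + O + m (U(m, O) = (m + O) + 103 = (O + m) + 103 = 103 + O + m)
1/U(X, v(-11)) = 1/(103 + 17 - 668/53) = 1/(5692/53) = 53/5692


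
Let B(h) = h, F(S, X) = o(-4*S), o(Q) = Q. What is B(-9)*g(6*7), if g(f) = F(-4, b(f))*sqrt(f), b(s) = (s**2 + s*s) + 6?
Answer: -144*sqrt(42) ≈ -933.23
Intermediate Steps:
b(s) = 6 + 2*s**2 (b(s) = (s**2 + s**2) + 6 = 2*s**2 + 6 = 6 + 2*s**2)
F(S, X) = -4*S
g(f) = 16*sqrt(f) (g(f) = (-4*(-4))*sqrt(f) = 16*sqrt(f))
B(-9)*g(6*7) = -144*sqrt(6*7) = -144*sqrt(42)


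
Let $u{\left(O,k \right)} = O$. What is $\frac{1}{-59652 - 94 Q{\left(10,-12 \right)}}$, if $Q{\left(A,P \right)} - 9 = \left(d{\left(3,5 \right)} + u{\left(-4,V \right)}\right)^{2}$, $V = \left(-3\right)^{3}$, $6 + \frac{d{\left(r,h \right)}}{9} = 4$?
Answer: $- \frac{1}{105994} \approx -9.4345 \cdot 10^{-6}$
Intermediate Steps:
$d{\left(r,h \right)} = -18$ ($d{\left(r,h \right)} = -54 + 9 \cdot 4 = -54 + 36 = -18$)
$V = -27$
$Q{\left(A,P \right)} = 493$ ($Q{\left(A,P \right)} = 9 + \left(-18 - 4\right)^{2} = 9 + \left(-22\right)^{2} = 9 + 484 = 493$)
$\frac{1}{-59652 - 94 Q{\left(10,-12 \right)}} = \frac{1}{-59652 - 46342} = \frac{1}{-105994} = - \frac{1}{105994}$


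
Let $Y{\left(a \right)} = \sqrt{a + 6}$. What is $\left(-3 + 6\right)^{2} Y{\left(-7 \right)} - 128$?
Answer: $-128 + 9 i \approx -128.0 + 9.0 i$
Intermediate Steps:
$Y{\left(a \right)} = \sqrt{6 + a}$
$\left(-3 + 6\right)^{2} Y{\left(-7 \right)} - 128 = \left(-3 + 6\right)^{2} \sqrt{6 - 7} - 128 = 3^{2} \sqrt{-1} - 128 = 9 i - 128 = -128 + 9 i$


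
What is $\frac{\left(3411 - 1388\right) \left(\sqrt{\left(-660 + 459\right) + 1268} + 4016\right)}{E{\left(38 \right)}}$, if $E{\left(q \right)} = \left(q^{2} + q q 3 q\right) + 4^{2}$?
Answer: $\frac{2031092}{41519} + \frac{2023 \sqrt{1067}}{166076} \approx 49.318$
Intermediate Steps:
$E{\left(q \right)} = 16 + q^{2} + 3 q^{3}$ ($E{\left(q \right)} = \left(q^{2} + q^{2} \cdot 3 q\right) + 16 = \left(q^{2} + 3 q^{2} q\right) + 16 = \left(q^{2} + 3 q^{3}\right) + 16 = 16 + q^{2} + 3 q^{3}$)
$\frac{\left(3411 - 1388\right) \left(\sqrt{\left(-660 + 459\right) + 1268} + 4016\right)}{E{\left(38 \right)}} = \frac{\left(3411 - 1388\right) \left(\sqrt{\left(-660 + 459\right) + 1268} + 4016\right)}{16 + 38^{2} + 3 \cdot 38^{3}} = \frac{2023 \left(\sqrt{-201 + 1268} + 4016\right)}{16 + 1444 + 3 \cdot 54872} = \frac{2023 \left(\sqrt{1067} + 4016\right)}{16 + 1444 + 164616} = \frac{2023 \left(4016 + \sqrt{1067}\right)}{166076} = \left(8124368 + 2023 \sqrt{1067}\right) \frac{1}{166076} = \frac{2031092}{41519} + \frac{2023 \sqrt{1067}}{166076}$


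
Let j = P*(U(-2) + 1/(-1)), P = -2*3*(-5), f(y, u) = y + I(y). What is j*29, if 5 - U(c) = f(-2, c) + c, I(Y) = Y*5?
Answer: 15660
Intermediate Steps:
I(Y) = 5*Y
f(y, u) = 6*y (f(y, u) = y + 5*y = 6*y)
P = 30 (P = -6*(-5) = 30)
U(c) = 17 - c (U(c) = 5 - (6*(-2) + c) = 5 - (-12 + c) = 5 + (12 - c) = 17 - c)
j = 540 (j = 30*((17 - 1*(-2)) + 1/(-1)) = 30*((17 + 2) - 1) = 30*(19 - 1) = 30*18 = 540)
j*29 = 540*29 = 15660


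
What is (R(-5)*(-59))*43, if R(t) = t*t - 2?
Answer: -58351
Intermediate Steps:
R(t) = -2 + t² (R(t) = t² - 2 = -2 + t²)
(R(-5)*(-59))*43 = ((-2 + (-5)²)*(-59))*43 = ((-2 + 25)*(-59))*43 = (23*(-59))*43 = -1357*43 = -58351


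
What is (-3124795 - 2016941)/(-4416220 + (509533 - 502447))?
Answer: 2570868/2204567 ≈ 1.1662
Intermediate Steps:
(-3124795 - 2016941)/(-4416220 + (509533 - 502447)) = -5141736/(-4416220 + 7086) = -5141736/(-4409134) = -5141736*(-1/4409134) = 2570868/2204567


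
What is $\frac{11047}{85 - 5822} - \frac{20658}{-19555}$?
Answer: $- \frac{97509139}{112187035} \approx -0.86917$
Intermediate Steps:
$\frac{11047}{85 - 5822} - \frac{20658}{-19555} = \frac{11047}{85 - 5822} - - \frac{20658}{19555} = \frac{11047}{-5737} + \frac{20658}{19555} = 11047 \left(- \frac{1}{5737}\right) + \frac{20658}{19555} = - \frac{11047}{5737} + \frac{20658}{19555} = - \frac{97509139}{112187035}$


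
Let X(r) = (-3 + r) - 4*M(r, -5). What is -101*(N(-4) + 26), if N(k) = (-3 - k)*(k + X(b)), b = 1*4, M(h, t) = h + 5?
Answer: 1313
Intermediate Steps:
M(h, t) = 5 + h
b = 4
X(r) = -23 - 3*r (X(r) = (-3 + r) - 4*(5 + r) = (-3 + r) + (-20 - 4*r) = -23 - 3*r)
N(k) = (-35 + k)*(-3 - k) (N(k) = (-3 - k)*(k + (-23 - 3*4)) = (-3 - k)*(k + (-23 - 12)) = (-3 - k)*(k - 35) = (-3 - k)*(-35 + k) = (-35 + k)*(-3 - k))
-101*(N(-4) + 26) = -101*((105 - 1*(-4)² + 32*(-4)) + 26) = -101*((105 - 1*16 - 128) + 26) = -101*((105 - 16 - 128) + 26) = -101*(-39 + 26) = -101*(-13) = 1313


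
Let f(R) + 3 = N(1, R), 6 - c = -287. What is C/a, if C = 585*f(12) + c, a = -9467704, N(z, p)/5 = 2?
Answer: -1097/2366926 ≈ -0.00046347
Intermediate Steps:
c = 293 (c = 6 - 1*(-287) = 6 + 287 = 293)
N(z, p) = 10 (N(z, p) = 5*2 = 10)
f(R) = 7 (f(R) = -3 + 10 = 7)
C = 4388 (C = 585*7 + 293 = 4095 + 293 = 4388)
C/a = 4388/(-9467704) = 4388*(-1/9467704) = -1097/2366926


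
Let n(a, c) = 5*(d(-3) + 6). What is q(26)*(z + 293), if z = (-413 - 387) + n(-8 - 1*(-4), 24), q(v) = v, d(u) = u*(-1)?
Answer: -12012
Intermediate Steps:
d(u) = -u
n(a, c) = 45 (n(a, c) = 5*(-1*(-3) + 6) = 5*(3 + 6) = 5*9 = 45)
z = -755 (z = (-413 - 387) + 45 = -800 + 45 = -755)
q(26)*(z + 293) = 26*(-755 + 293) = 26*(-462) = -12012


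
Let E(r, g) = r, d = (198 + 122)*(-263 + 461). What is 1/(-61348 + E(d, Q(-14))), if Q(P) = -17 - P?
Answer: 1/2012 ≈ 0.00049702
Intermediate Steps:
d = 63360 (d = 320*198 = 63360)
1/(-61348 + E(d, Q(-14))) = 1/(-61348 + 63360) = 1/2012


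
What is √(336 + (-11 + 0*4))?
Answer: 5*√13 ≈ 18.028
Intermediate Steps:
√(336 + (-11 + 0*4)) = √(336 + (-11 + 0)) = √(336 - 11) = √325 = 5*√13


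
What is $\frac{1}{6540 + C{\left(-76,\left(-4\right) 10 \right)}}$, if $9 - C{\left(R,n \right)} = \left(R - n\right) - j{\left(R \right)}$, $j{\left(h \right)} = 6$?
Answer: $\frac{1}{6591} \approx 0.00015172$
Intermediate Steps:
$C{\left(R,n \right)} = 15 + n - R$ ($C{\left(R,n \right)} = 9 - \left(\left(R - n\right) - 6\right) = 9 - \left(-6 + R - n\right) = 9 + \left(6 + n - R\right) = 15 + n - R$)
$\frac{1}{6540 + C{\left(-76,\left(-4\right) 10 \right)}} = \frac{1}{6540 - -51} = \frac{1}{6540 + \left(15 - 40 + 76\right)} = \frac{1}{6540 + 51} = \frac{1}{6591}$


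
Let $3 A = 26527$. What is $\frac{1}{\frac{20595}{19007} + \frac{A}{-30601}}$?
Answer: $\frac{1744899621}{1386484096} \approx 1.2585$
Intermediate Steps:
$A = \frac{26527}{3}$ ($A = \frac{1}{3} \cdot 26527 = \frac{26527}{3} \approx 8842.3$)
$\frac{1}{\frac{20595}{19007} + \frac{A}{-30601}} = \frac{1}{\frac{20595}{19007} + \frac{26527}{3 \left(-30601\right)}} = \frac{1}{20595 \cdot \frac{1}{19007} + \frac{26527}{3} \left(- \frac{1}{30601}\right)} = \frac{1}{\frac{20595}{19007} - \frac{26527}{91803}} = \frac{1}{\frac{1386484096}{1744899621}} = \frac{1744899621}{1386484096}$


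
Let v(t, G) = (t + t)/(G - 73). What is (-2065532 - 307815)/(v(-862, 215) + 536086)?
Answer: -168507637/38061244 ≈ -4.4273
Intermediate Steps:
v(t, G) = 2*t/(-73 + G) (v(t, G) = (2*t)/(-73 + G) = 2*t/(-73 + G))
(-2065532 - 307815)/(v(-862, 215) + 536086) = (-2065532 - 307815)/(2*(-862)/(-73 + 215) + 536086) = -2373347/(2*(-862)/142 + 536086) = -2373347/(2*(-862)*(1/142) + 536086) = -2373347/(-862/71 + 536086) = -2373347/38061244/71 = -2373347*71/38061244 = -168507637/38061244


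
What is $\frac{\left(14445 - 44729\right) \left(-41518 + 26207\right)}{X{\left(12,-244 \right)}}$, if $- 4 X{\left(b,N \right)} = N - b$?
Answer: $\frac{115919581}{16} \approx 7.245 \cdot 10^{6}$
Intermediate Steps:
$X{\left(b,N \right)} = - \frac{N}{4} + \frac{b}{4}$ ($X{\left(b,N \right)} = - \frac{N - b}{4} = - \frac{N}{4} + \frac{b}{4}$)
$\frac{\left(14445 - 44729\right) \left(-41518 + 26207\right)}{X{\left(12,-244 \right)}} = \frac{\left(14445 - 44729\right) \left(-41518 + 26207\right)}{\left(- \frac{1}{4}\right) \left(-244\right) + \frac{1}{4} \cdot 12} = \frac{\left(-30284\right) \left(-15311\right)}{61 + 3} = \frac{463678324}{64} = 463678324 \cdot \frac{1}{64} = \frac{115919581}{16}$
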